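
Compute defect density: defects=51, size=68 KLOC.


Defect density = defects / KLOC
Defect density = 51 / 68
Defect density = 0.75 defects/KLOC

0.75 defects/KLOC


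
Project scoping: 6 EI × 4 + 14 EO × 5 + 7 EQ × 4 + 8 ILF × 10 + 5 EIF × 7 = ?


UFP = EI*4 + EO*5 + EQ*4 + ILF*10 + EIF*7
UFP = 6*4 + 14*5 + 7*4 + 8*10 + 5*7
UFP = 24 + 70 + 28 + 80 + 35
UFP = 237

237


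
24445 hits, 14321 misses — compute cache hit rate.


Formula: hit rate = hits / (hits + misses) * 100
hit rate = 24445 / (24445 + 14321) * 100
hit rate = 24445 / 38766 * 100
hit rate = 63.06%

63.06%


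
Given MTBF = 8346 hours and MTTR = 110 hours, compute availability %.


Availability = MTBF / (MTBF + MTTR)
Availability = 8346 / (8346 + 110)
Availability = 8346 / 8456
Availability = 98.6991%

98.6991%


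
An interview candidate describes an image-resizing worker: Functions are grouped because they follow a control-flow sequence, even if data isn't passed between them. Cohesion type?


Reasoning: Grouped by order of execution within a routine, not by data flow
Type: Procedural cohesion

Procedural cohesion


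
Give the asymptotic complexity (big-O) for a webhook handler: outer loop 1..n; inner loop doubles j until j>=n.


Reasoning: linear outer times logarithmic inner
Complexity: O(n log n)

O(n log n)


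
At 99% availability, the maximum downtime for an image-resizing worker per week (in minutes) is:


Formula: allowed downtime = period * (100 - SLA) / 100
Period (week) = 10080 minutes
Unavailability fraction = (100 - 99.0) / 100
Allowed downtime = 10080 * (100 - 99.0) / 100
Allowed downtime = 100.8 minutes

100.8 minutes


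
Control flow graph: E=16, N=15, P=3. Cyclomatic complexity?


Formula: V(G) = E - N + 2P
V(G) = 16 - 15 + 2*3
V(G) = 1 + 6
V(G) = 7

7


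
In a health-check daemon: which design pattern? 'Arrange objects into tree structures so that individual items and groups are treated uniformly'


This matches the Composite pattern

Composite


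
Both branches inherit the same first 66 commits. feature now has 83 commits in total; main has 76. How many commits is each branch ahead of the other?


Common ancestor: commit #66
feature commits after divergence: 83 - 66 = 17
main commits after divergence: 76 - 66 = 10
feature is 17 commits ahead of main
main is 10 commits ahead of feature

feature ahead: 17, main ahead: 10


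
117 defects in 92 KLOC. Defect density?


Defect density = defects / KLOC
Defect density = 117 / 92
Defect density = 1.272 defects/KLOC

1.272 defects/KLOC


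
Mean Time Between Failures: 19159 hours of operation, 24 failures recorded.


Formula: MTBF = Total operating time / Number of failures
MTBF = 19159 / 24
MTBF = 798.29 hours

798.29 hours


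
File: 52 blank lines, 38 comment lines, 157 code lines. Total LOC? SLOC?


Total LOC = blank + comment + code
Total LOC = 52 + 38 + 157 = 247
SLOC (source only) = code = 157

Total LOC: 247, SLOC: 157


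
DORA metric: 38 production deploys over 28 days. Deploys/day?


Formula: deployments per day = releases / days
= 38 / 28
= 1.357 deploys/day
(equivalently, 9.5 deploys/week)

1.357 deploys/day


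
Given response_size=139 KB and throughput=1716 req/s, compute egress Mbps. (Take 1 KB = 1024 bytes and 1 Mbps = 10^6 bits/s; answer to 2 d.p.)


Formula: Mbps = payload_bytes * RPS * 8 / 1e6
Payload per request = 139 KB = 139 * 1024 = 142336 bytes
Total bytes/sec = 142336 * 1716 = 244248576
Total bits/sec = 244248576 * 8 = 1953988608
Mbps = 1953988608 / 1e6 = 1953.99

1953.99 Mbps


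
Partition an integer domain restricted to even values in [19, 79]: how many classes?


Constraint: even integers in [19, 79]
Class 1: x < 19 — out-of-range invalid
Class 2: x in [19,79] but odd — wrong type invalid
Class 3: x in [19,79] and even — valid
Class 4: x > 79 — out-of-range invalid
Total equivalence classes: 4

4 equivalence classes


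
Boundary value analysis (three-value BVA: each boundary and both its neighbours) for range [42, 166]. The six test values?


Range: [42, 166]
Boundaries: just below min, min, min+1, max-1, max, just above max
Values: [41, 42, 43, 165, 166, 167]

[41, 42, 43, 165, 166, 167]


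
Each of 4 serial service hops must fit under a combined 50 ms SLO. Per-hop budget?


Formula: per_stage = total_budget / stages
per_stage = 50 / 4
per_stage = 12.5 ms

12.5 ms


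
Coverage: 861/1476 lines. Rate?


Coverage = covered / total * 100
Coverage = 861 / 1476 * 100
Coverage = 58.33%

58.33%


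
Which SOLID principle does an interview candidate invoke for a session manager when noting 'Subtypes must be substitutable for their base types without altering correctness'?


This describes the Liskov Substitution Principle (LSP)

Liskov Substitution Principle (LSP)


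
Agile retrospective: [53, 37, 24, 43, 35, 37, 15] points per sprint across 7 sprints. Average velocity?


Formula: Avg velocity = Total points / Number of sprints
Points: [53, 37, 24, 43, 35, 37, 15]
Sum = 53 + 37 + 24 + 43 + 35 + 37 + 15 = 244
Avg velocity = 244 / 7 = 34.86 points/sprint

34.86 points/sprint


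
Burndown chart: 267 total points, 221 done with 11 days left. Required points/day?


Formula: Required rate = Remaining points / Days left
Remaining = 267 - 221 = 46 points
Required rate = 46 / 11 = 4.18 points/day

4.18 points/day


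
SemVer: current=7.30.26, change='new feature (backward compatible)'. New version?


Current: 7.30.26
Change category: 'new feature (backward compatible)' → minor bump
SemVer rule: minor bump → increment MINOR, reset PATCH to 0 (MAJOR unchanged)
New: 7.31.0

7.31.0


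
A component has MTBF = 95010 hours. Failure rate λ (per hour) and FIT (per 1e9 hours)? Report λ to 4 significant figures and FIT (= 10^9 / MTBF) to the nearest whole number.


Formula: λ = 1 / MTBF; FIT = λ × 1e9 = 1e9 / MTBF
λ = 1 / 95010 ≈ 1.053e-05 failures/hour
FIT = 1e9 / 95010 ≈ 10525 failures per 1e9 hours (nearest whole number)

λ = 1.053e-05 /h, FIT = 10525


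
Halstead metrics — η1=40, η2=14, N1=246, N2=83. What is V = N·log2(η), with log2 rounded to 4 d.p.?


Formula: V = N * log2(η), where N = N1 + N2 and η = η1 + η2
η = 40 + 14 = 54
N = 246 + 83 = 329
log2(54) ≈ 5.7549
V = 329 * 5.7549 = 1893.36

1893.36


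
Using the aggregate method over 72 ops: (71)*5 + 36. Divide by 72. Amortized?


Formula: Amortized cost = Total cost / Operations
Total cost = (71 * 5) + (1 * 36)
Total cost = 355 + 36 = 391
Amortized = 391 / 72 = 5.4306

5.4306


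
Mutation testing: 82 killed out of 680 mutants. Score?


Mutation score = killed / total * 100
Mutation score = 82 / 680 * 100
Mutation score = 12.06%

12.06%


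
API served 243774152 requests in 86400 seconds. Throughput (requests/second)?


Formula: throughput = requests / seconds
throughput = 243774152 / 86400
throughput = 2821.46 requests/second

2821.46 requests/second


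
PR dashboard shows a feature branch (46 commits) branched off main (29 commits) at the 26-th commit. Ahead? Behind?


Common ancestor: commit #26
feature commits after divergence: 46 - 26 = 20
main commits after divergence: 29 - 26 = 3
feature is 20 commits ahead of main
main is 3 commits ahead of feature

feature ahead: 20, main ahead: 3


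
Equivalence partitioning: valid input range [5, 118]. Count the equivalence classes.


Valid range: [5, 118]
Class 1: x < 5 — invalid
Class 2: 5 ≤ x ≤ 118 — valid
Class 3: x > 118 — invalid
Total equivalence classes: 3

3 equivalence classes


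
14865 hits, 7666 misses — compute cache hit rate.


Formula: hit rate = hits / (hits + misses) * 100
hit rate = 14865 / (14865 + 7666) * 100
hit rate = 14865 / 22531 * 100
hit rate = 65.98%

65.98%


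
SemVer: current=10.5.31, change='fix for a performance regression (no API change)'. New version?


Current: 10.5.31
Change category: 'fix for a performance regression (no API change)' → patch bump
SemVer rule: patch bump → increment PATCH (MAJOR and MINOR unchanged)
New: 10.5.32

10.5.32


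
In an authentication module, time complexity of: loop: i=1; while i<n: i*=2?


Reasoning: i doubles each step so iterations are log2(n)
Complexity: O(log n)

O(log n)


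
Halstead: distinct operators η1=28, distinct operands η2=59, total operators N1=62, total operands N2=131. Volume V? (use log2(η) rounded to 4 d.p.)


Formula: V = N * log2(η), where N = N1 + N2 and η = η1 + η2
η = 28 + 59 = 87
N = 62 + 131 = 193
log2(87) ≈ 6.4429
V = 193 * 6.4429 = 1243.48

1243.48


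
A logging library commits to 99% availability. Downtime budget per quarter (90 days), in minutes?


Formula: allowed downtime = period * (100 - SLA) / 100
Period (quarter (90 days)) = 129600 minutes
Unavailability fraction = (100 - 99.0) / 100
Allowed downtime = 129600 * (100 - 99.0) / 100
Allowed downtime = 1296.0 minutes

1296.0 minutes


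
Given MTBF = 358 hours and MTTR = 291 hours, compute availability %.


Availability = MTBF / (MTBF + MTTR)
Availability = 358 / (358 + 291)
Availability = 358 / 649
Availability = 55.1618%

55.1618%


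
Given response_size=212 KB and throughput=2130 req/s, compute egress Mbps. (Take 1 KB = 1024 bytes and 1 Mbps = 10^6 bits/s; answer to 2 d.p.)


Formula: Mbps = payload_bytes * RPS * 8 / 1e6
Payload per request = 212 KB = 212 * 1024 = 217088 bytes
Total bytes/sec = 217088 * 2130 = 462397440
Total bits/sec = 462397440 * 8 = 3699179520
Mbps = 3699179520 / 1e6 = 3699.18

3699.18 Mbps


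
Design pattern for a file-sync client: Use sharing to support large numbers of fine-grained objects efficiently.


This matches the Flyweight pattern

Flyweight


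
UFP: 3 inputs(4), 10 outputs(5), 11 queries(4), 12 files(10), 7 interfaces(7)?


UFP = EI*4 + EO*5 + EQ*4 + ILF*10 + EIF*7
UFP = 3*4 + 10*5 + 11*4 + 12*10 + 7*7
UFP = 12 + 50 + 44 + 120 + 49
UFP = 275

275


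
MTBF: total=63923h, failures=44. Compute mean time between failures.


Formula: MTBF = Total operating time / Number of failures
MTBF = 63923 / 44
MTBF = 1452.8 hours

1452.8 hours


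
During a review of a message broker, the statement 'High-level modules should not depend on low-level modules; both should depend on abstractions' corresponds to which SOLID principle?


This describes the Dependency Inversion Principle (DIP)

Dependency Inversion Principle (DIP)


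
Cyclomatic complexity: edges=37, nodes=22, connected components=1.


Formula: V(G) = E - N + 2P
V(G) = 37 - 22 + 2*1
V(G) = 15 + 2
V(G) = 17

17


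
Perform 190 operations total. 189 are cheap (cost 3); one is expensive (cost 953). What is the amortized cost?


Formula: Amortized cost = Total cost / Operations
Total cost = (189 * 3) + (1 * 953)
Total cost = 567 + 953 = 1520
Amortized = 1520 / 190 = 8.0

8.0


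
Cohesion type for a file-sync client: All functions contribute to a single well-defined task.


Reasoning: Best: single purpose
Type: Functional cohesion

Functional cohesion


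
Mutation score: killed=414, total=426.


Mutation score = killed / total * 100
Mutation score = 414 / 426 * 100
Mutation score = 97.18%

97.18%


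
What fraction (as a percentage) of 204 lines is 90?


Coverage = covered / total * 100
Coverage = 90 / 204 * 100
Coverage = 44.12%

44.12%


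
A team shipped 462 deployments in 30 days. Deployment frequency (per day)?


Formula: deployments per day = releases / days
= 462 / 30
= 15.4 deploys/day
(equivalently, 107.8 deploys/week)

15.4 deploys/day


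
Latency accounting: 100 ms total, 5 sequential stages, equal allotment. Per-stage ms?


Formula: per_stage = total_budget / stages
per_stage = 100 / 5
per_stage = 20.0 ms

20.0 ms


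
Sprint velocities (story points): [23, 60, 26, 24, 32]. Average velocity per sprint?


Formula: Avg velocity = Total points / Number of sprints
Points: [23, 60, 26, 24, 32]
Sum = 23 + 60 + 26 + 24 + 32 = 165
Avg velocity = 165 / 5 = 33.0 points/sprint

33.0 points/sprint


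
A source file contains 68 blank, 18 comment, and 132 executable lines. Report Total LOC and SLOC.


Total LOC = blank + comment + code
Total LOC = 68 + 18 + 132 = 218
SLOC (source only) = code = 132

Total LOC: 218, SLOC: 132


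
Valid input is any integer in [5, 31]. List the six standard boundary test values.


Range: [5, 31]
Boundaries: just below min, min, min+1, max-1, max, just above max
Values: [4, 5, 6, 30, 31, 32]

[4, 5, 6, 30, 31, 32]


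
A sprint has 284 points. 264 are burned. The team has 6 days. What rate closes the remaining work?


Formula: Required rate = Remaining points / Days left
Remaining = 284 - 264 = 20 points
Required rate = 20 / 6 = 3.33 points/day

3.33 points/day


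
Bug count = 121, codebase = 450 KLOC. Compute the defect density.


Defect density = defects / KLOC
Defect density = 121 / 450
Defect density = 0.269 defects/KLOC

0.269 defects/KLOC


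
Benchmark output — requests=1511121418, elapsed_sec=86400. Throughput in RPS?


Formula: throughput = requests / seconds
throughput = 1511121418 / 86400
throughput = 17489.83 requests/second

17489.83 requests/second


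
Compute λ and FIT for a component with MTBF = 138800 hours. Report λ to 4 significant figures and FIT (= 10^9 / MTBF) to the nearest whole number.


Formula: λ = 1 / MTBF; FIT = λ × 1e9 = 1e9 / MTBF
λ = 1 / 138800 ≈ 7.205e-06 failures/hour
FIT = 1e9 / 138800 ≈ 7205 failures per 1e9 hours (nearest whole number)

λ = 7.205e-06 /h, FIT = 7205


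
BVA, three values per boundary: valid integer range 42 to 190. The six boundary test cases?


Range: [42, 190]
Boundaries: just below min, min, min+1, max-1, max, just above max
Values: [41, 42, 43, 189, 190, 191]

[41, 42, 43, 189, 190, 191]


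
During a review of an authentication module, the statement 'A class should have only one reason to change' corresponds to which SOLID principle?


This describes the Single Responsibility Principle (SRP)

Single Responsibility Principle (SRP)


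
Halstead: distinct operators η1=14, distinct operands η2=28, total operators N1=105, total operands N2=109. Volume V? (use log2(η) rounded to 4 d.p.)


Formula: V = N * log2(η), where N = N1 + N2 and η = η1 + η2
η = 14 + 28 = 42
N = 105 + 109 = 214
log2(42) ≈ 5.3923
V = 214 * 5.3923 = 1153.95

1153.95


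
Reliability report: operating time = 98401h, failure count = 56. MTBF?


Formula: MTBF = Total operating time / Number of failures
MTBF = 98401 / 56
MTBF = 1757.16 hours

1757.16 hours


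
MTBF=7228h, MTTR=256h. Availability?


Availability = MTBF / (MTBF + MTTR)
Availability = 7228 / (7228 + 256)
Availability = 7228 / 7484
Availability = 96.5794%

96.5794%


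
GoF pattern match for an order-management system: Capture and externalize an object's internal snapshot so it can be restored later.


This matches the Memento pattern

Memento


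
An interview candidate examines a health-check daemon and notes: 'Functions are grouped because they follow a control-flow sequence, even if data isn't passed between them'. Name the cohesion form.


Reasoning: Grouped by order of execution within a routine, not by data flow
Type: Procedural cohesion

Procedural cohesion


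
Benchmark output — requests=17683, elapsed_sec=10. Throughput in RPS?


Formula: throughput = requests / seconds
throughput = 17683 / 10
throughput = 1768.3 requests/second

1768.3 requests/second


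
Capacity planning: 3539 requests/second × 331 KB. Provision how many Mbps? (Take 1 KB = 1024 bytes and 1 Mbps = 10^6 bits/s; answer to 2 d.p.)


Formula: Mbps = payload_bytes * RPS * 8 / 1e6
Payload per request = 331 KB = 331 * 1024 = 338944 bytes
Total bytes/sec = 338944 * 3539 = 1199522816
Total bits/sec = 1199522816 * 8 = 9596182528
Mbps = 9596182528 / 1e6 = 9596.18

9596.18 Mbps


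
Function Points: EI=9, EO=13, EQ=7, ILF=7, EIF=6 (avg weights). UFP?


UFP = EI*4 + EO*5 + EQ*4 + ILF*10 + EIF*7
UFP = 9*4 + 13*5 + 7*4 + 7*10 + 6*7
UFP = 36 + 65 + 28 + 70 + 42
UFP = 241

241


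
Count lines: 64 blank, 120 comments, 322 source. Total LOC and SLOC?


Total LOC = blank + comment + code
Total LOC = 64 + 120 + 322 = 506
SLOC (source only) = code = 322

Total LOC: 506, SLOC: 322


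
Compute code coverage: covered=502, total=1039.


Coverage = covered / total * 100
Coverage = 502 / 1039 * 100
Coverage = 48.32%

48.32%


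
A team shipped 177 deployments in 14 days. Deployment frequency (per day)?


Formula: deployments per day = releases / days
= 177 / 14
= 12.643 deploys/day
(equivalently, 88.5 deploys/week)

12.643 deploys/day


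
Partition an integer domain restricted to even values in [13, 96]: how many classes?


Constraint: even integers in [13, 96]
Class 1: x < 13 — out-of-range invalid
Class 2: x in [13,96] but odd — wrong type invalid
Class 3: x in [13,96] and even — valid
Class 4: x > 96 — out-of-range invalid
Total equivalence classes: 4

4 equivalence classes


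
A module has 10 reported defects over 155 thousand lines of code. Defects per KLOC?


Defect density = defects / KLOC
Defect density = 10 / 155
Defect density = 0.065 defects/KLOC

0.065 defects/KLOC


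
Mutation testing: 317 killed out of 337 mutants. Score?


Mutation score = killed / total * 100
Mutation score = 317 / 337 * 100
Mutation score = 94.07%

94.07%


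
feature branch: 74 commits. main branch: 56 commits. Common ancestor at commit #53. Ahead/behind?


Common ancestor: commit #53
feature commits after divergence: 74 - 53 = 21
main commits after divergence: 56 - 53 = 3
feature is 21 commits ahead of main
main is 3 commits ahead of feature

feature ahead: 21, main ahead: 3


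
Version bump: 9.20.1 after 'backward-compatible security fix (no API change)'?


Current: 9.20.1
Change category: 'backward-compatible security fix (no API change)' → patch bump
SemVer rule: patch bump → increment PATCH (MAJOR and MINOR unchanged)
New: 9.20.2

9.20.2


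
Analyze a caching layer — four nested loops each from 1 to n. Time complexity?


Reasoning: four levels of nesting
Complexity: O(n^4)

O(n^4)


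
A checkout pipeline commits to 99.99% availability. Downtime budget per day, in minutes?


Formula: allowed downtime = period * (100 - SLA) / 100
Period (day) = 1440 minutes
Unavailability fraction = (100 - 99.99) / 100
Allowed downtime = 1440 * (100 - 99.99) / 100
Allowed downtime = 0.144 minutes

0.144 minutes


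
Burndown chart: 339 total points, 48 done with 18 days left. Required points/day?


Formula: Required rate = Remaining points / Days left
Remaining = 339 - 48 = 291 points
Required rate = 291 / 18 = 16.17 points/day

16.17 points/day


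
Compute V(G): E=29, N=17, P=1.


Formula: V(G) = E - N + 2P
V(G) = 29 - 17 + 2*1
V(G) = 12 + 2
V(G) = 14

14


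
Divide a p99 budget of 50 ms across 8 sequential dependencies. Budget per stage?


Formula: per_stage = total_budget / stages
per_stage = 50 / 8
per_stage = 6.25 ms

6.25 ms


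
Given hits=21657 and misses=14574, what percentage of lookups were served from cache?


Formula: hit rate = hits / (hits + misses) * 100
hit rate = 21657 / (21657 + 14574) * 100
hit rate = 21657 / 36231 * 100
hit rate = 59.77%

59.77%


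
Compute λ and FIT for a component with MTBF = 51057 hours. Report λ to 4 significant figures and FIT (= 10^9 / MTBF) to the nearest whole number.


Formula: λ = 1 / MTBF; FIT = λ × 1e9 = 1e9 / MTBF
λ = 1 / 51057 ≈ 1.959e-05 failures/hour
FIT = 1e9 / 51057 ≈ 19586 failures per 1e9 hours (nearest whole number)

λ = 1.959e-05 /h, FIT = 19586


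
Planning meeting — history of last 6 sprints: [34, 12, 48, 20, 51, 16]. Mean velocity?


Formula: Avg velocity = Total points / Number of sprints
Points: [34, 12, 48, 20, 51, 16]
Sum = 34 + 12 + 48 + 20 + 51 + 16 = 181
Avg velocity = 181 / 6 = 30.17 points/sprint

30.17 points/sprint


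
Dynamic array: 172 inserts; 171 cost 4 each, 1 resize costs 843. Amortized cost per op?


Formula: Amortized cost = Total cost / Operations
Total cost = (171 * 4) + (1 * 843)
Total cost = 684 + 843 = 1527
Amortized = 1527 / 172 = 8.8779

8.8779


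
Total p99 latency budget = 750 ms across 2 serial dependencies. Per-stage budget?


Formula: per_stage = total_budget / stages
per_stage = 750 / 2
per_stage = 375.0 ms

375.0 ms


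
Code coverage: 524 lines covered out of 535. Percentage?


Coverage = covered / total * 100
Coverage = 524 / 535 * 100
Coverage = 97.94%

97.94%


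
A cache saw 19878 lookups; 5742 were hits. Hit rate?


Formula: hit rate = hits / (hits + misses) * 100
hit rate = 5742 / (5742 + 14136) * 100
hit rate = 5742 / 19878 * 100
hit rate = 28.89%

28.89%


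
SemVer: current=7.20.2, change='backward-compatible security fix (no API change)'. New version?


Current: 7.20.2
Change category: 'backward-compatible security fix (no API change)' → patch bump
SemVer rule: patch bump → increment PATCH (MAJOR and MINOR unchanged)
New: 7.20.3

7.20.3


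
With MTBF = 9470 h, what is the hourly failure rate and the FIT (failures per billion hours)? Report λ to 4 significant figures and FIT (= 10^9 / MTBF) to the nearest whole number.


Formula: λ = 1 / MTBF; FIT = λ × 1e9 = 1e9 / MTBF
λ = 1 / 9470 ≈ 1.056e-04 failures/hour
FIT = 1e9 / 9470 ≈ 105597 failures per 1e9 hours (nearest whole number)

λ = 1.056e-04 /h, FIT = 105597


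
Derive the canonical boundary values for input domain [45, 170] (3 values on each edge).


Range: [45, 170]
Boundaries: just below min, min, min+1, max-1, max, just above max
Values: [44, 45, 46, 169, 170, 171]

[44, 45, 46, 169, 170, 171]


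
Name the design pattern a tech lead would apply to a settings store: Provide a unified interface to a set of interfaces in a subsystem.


This matches the Facade pattern

Facade


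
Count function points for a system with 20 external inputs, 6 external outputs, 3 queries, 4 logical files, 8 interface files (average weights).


UFP = EI*4 + EO*5 + EQ*4 + ILF*10 + EIF*7
UFP = 20*4 + 6*5 + 3*4 + 4*10 + 8*7
UFP = 80 + 30 + 12 + 40 + 56
UFP = 218

218


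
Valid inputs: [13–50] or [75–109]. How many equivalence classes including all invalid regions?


Valid ranges: [13,50] and [75,109]
Class 1: x < 13 — invalid
Class 2: 13 ≤ x ≤ 50 — valid
Class 3: 50 < x < 75 — invalid (gap between ranges)
Class 4: 75 ≤ x ≤ 109 — valid
Class 5: x > 109 — invalid
Total equivalence classes: 5

5 equivalence classes


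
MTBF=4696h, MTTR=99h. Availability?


Availability = MTBF / (MTBF + MTTR)
Availability = 4696 / (4696 + 99)
Availability = 4696 / 4795
Availability = 97.9353%

97.9353%


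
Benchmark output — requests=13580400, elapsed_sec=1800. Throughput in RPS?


Formula: throughput = requests / seconds
throughput = 13580400 / 1800
throughput = 7544.67 requests/second

7544.67 requests/second


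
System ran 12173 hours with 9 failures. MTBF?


Formula: MTBF = Total operating time / Number of failures
MTBF = 12173 / 9
MTBF = 1352.56 hours

1352.56 hours


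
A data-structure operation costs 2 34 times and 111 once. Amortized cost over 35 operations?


Formula: Amortized cost = Total cost / Operations
Total cost = (34 * 2) + (1 * 111)
Total cost = 68 + 111 = 179
Amortized = 179 / 35 = 5.1143

5.1143


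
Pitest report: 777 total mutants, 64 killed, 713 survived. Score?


Mutation score = killed / total * 100
Mutation score = 64 / 777 * 100
Mutation score = 8.24%

8.24%


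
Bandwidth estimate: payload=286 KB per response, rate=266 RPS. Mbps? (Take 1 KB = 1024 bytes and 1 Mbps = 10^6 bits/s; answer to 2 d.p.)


Formula: Mbps = payload_bytes * RPS * 8 / 1e6
Payload per request = 286 KB = 286 * 1024 = 292864 bytes
Total bytes/sec = 292864 * 266 = 77901824
Total bits/sec = 77901824 * 8 = 623214592
Mbps = 623214592 / 1e6 = 623.21

623.21 Mbps


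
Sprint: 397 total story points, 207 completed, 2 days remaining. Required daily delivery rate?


Formula: Required rate = Remaining points / Days left
Remaining = 397 - 207 = 190 points
Required rate = 190 / 2 = 95.0 points/day

95.0 points/day


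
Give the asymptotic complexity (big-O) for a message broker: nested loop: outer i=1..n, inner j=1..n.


Reasoning: n iterations times n iterations
Complexity: O(n^2)

O(n^2)


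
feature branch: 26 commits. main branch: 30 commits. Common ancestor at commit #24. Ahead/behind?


Common ancestor: commit #24
feature commits after divergence: 26 - 24 = 2
main commits after divergence: 30 - 24 = 6
feature is 2 commits ahead of main
main is 6 commits ahead of feature

feature ahead: 2, main ahead: 6


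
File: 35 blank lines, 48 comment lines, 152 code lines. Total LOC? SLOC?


Total LOC = blank + comment + code
Total LOC = 35 + 48 + 152 = 235
SLOC (source only) = code = 152

Total LOC: 235, SLOC: 152


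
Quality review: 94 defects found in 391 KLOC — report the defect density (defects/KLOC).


Defect density = defects / KLOC
Defect density = 94 / 391
Defect density = 0.24 defects/KLOC

0.24 defects/KLOC


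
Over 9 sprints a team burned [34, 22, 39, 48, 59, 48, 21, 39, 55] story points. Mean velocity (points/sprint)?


Formula: Avg velocity = Total points / Number of sprints
Points: [34, 22, 39, 48, 59, 48, 21, 39, 55]
Sum = 34 + 22 + 39 + 48 + 59 + 48 + 21 + 39 + 55 = 365
Avg velocity = 365 / 9 = 40.56 points/sprint

40.56 points/sprint


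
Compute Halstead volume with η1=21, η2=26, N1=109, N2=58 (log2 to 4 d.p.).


Formula: V = N * log2(η), where N = N1 + N2 and η = η1 + η2
η = 21 + 26 = 47
N = 109 + 58 = 167
log2(47) ≈ 5.5546
V = 167 * 5.5546 = 927.62

927.62


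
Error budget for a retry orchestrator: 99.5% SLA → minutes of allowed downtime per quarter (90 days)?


Formula: allowed downtime = period * (100 - SLA) / 100
Period (quarter (90 days)) = 129600 minutes
Unavailability fraction = (100 - 99.5) / 100
Allowed downtime = 129600 * (100 - 99.5) / 100
Allowed downtime = 648.0 minutes

648.0 minutes


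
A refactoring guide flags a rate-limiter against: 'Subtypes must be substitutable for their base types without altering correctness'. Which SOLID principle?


This describes the Liskov Substitution Principle (LSP)

Liskov Substitution Principle (LSP)


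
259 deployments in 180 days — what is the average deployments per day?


Formula: deployments per day = releases / days
= 259 / 180
= 1.439 deploys/day
(equivalently, 10.07 deploys/week)

1.439 deploys/day


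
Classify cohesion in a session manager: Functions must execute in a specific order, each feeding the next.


Reasoning: Output of one is input to next
Type: Sequential cohesion

Sequential cohesion


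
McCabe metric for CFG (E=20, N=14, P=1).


Formula: V(G) = E - N + 2P
V(G) = 20 - 14 + 2*1
V(G) = 6 + 2
V(G) = 8

8


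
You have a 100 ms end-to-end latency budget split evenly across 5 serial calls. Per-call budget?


Formula: per_stage = total_budget / stages
per_stage = 100 / 5
per_stage = 20.0 ms

20.0 ms


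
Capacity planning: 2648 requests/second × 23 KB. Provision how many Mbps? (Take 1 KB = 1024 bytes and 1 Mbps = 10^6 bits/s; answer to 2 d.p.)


Formula: Mbps = payload_bytes * RPS * 8 / 1e6
Payload per request = 23 KB = 23 * 1024 = 23552 bytes
Total bytes/sec = 23552 * 2648 = 62365696
Total bits/sec = 62365696 * 8 = 498925568
Mbps = 498925568 / 1e6 = 498.93

498.93 Mbps


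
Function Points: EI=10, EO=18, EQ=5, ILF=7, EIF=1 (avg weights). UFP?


UFP = EI*4 + EO*5 + EQ*4 + ILF*10 + EIF*7
UFP = 10*4 + 18*5 + 5*4 + 7*10 + 1*7
UFP = 40 + 90 + 20 + 70 + 7
UFP = 227

227


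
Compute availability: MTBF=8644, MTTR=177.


Availability = MTBF / (MTBF + MTTR)
Availability = 8644 / (8644 + 177)
Availability = 8644 / 8821
Availability = 97.9934%

97.9934%


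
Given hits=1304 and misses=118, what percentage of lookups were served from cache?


Formula: hit rate = hits / (hits + misses) * 100
hit rate = 1304 / (1304 + 118) * 100
hit rate = 1304 / 1422 * 100
hit rate = 91.7%

91.7%


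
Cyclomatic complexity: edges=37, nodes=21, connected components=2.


Formula: V(G) = E - N + 2P
V(G) = 37 - 21 + 2*2
V(G) = 16 + 4
V(G) = 20

20


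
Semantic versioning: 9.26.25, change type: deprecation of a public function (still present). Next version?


Current: 9.26.25
Change category: 'deprecation of a public function (still present)' → minor bump
SemVer rule: minor bump → increment MINOR, reset PATCH to 0 (MAJOR unchanged)
New: 9.27.0

9.27.0


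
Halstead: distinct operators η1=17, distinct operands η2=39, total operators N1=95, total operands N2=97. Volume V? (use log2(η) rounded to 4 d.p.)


Formula: V = N * log2(η), where N = N1 + N2 and η = η1 + η2
η = 17 + 39 = 56
N = 95 + 97 = 192
log2(56) ≈ 5.8074
V = 192 * 5.8074 = 1115.02

1115.02


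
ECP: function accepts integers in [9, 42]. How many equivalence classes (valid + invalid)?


Valid range: [9, 42]
Class 1: x < 9 — invalid
Class 2: 9 ≤ x ≤ 42 — valid
Class 3: x > 42 — invalid
Total equivalence classes: 3

3 equivalence classes


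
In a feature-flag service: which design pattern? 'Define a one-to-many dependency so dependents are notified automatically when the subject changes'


This matches the Observer pattern

Observer


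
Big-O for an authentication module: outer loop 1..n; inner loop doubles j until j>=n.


Reasoning: linear outer times logarithmic inner
Complexity: O(n log n)

O(n log n)


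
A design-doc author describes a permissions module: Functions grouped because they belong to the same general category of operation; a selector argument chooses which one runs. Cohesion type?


Reasoning: Grouped by category of activity, not by data or sequence
Type: Logical cohesion

Logical cohesion


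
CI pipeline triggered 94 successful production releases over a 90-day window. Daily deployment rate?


Formula: deployments per day = releases / days
= 94 / 90
= 1.044 deploys/day
(equivalently, 7.31 deploys/week)

1.044 deploys/day


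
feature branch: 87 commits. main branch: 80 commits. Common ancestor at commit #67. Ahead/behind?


Common ancestor: commit #67
feature commits after divergence: 87 - 67 = 20
main commits after divergence: 80 - 67 = 13
feature is 20 commits ahead of main
main is 13 commits ahead of feature

feature ahead: 20, main ahead: 13


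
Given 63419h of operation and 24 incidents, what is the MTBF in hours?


Formula: MTBF = Total operating time / Number of failures
MTBF = 63419 / 24
MTBF = 2642.46 hours

2642.46 hours


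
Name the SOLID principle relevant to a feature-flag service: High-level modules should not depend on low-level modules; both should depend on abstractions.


This describes the Dependency Inversion Principle (DIP)

Dependency Inversion Principle (DIP)


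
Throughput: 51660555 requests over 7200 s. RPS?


Formula: throughput = requests / seconds
throughput = 51660555 / 7200
throughput = 7175.08 requests/second

7175.08 requests/second


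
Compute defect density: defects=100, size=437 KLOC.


Defect density = defects / KLOC
Defect density = 100 / 437
Defect density = 0.229 defects/KLOC

0.229 defects/KLOC


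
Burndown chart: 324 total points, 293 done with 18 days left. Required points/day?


Formula: Required rate = Remaining points / Days left
Remaining = 324 - 293 = 31 points
Required rate = 31 / 18 = 1.72 points/day

1.72 points/day


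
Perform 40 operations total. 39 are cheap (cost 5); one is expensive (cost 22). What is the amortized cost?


Formula: Amortized cost = Total cost / Operations
Total cost = (39 * 5) + (1 * 22)
Total cost = 195 + 22 = 217
Amortized = 217 / 40 = 5.425

5.425


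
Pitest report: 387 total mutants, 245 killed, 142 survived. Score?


Mutation score = killed / total * 100
Mutation score = 245 / 387 * 100
Mutation score = 63.31%

63.31%


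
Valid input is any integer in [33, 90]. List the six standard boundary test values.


Range: [33, 90]
Boundaries: just below min, min, min+1, max-1, max, just above max
Values: [32, 33, 34, 89, 90, 91]

[32, 33, 34, 89, 90, 91]


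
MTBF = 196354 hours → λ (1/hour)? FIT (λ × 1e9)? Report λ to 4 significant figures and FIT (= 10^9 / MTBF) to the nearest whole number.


Formula: λ = 1 / MTBF; FIT = λ × 1e9 = 1e9 / MTBF
λ = 1 / 196354 ≈ 5.093e-06 failures/hour
FIT = 1e9 / 196354 ≈ 5093 failures per 1e9 hours (nearest whole number)

λ = 5.093e-06 /h, FIT = 5093


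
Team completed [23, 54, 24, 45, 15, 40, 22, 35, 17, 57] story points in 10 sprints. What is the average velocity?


Formula: Avg velocity = Total points / Number of sprints
Points: [23, 54, 24, 45, 15, 40, 22, 35, 17, 57]
Sum = 23 + 54 + 24 + 45 + 15 + 40 + 22 + 35 + 17 + 57 = 332
Avg velocity = 332 / 10 = 33.2 points/sprint

33.2 points/sprint


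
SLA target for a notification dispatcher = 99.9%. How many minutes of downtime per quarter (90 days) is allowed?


Formula: allowed downtime = period * (100 - SLA) / 100
Period (quarter (90 days)) = 129600 minutes
Unavailability fraction = (100 - 99.9) / 100
Allowed downtime = 129600 * (100 - 99.9) / 100
Allowed downtime = 129.6 minutes

129.6 minutes


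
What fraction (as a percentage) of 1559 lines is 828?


Coverage = covered / total * 100
Coverage = 828 / 1559 * 100
Coverage = 53.11%

53.11%


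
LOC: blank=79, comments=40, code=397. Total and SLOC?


Total LOC = blank + comment + code
Total LOC = 79 + 40 + 397 = 516
SLOC (source only) = code = 397

Total LOC: 516, SLOC: 397


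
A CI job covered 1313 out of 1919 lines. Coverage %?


Coverage = covered / total * 100
Coverage = 1313 / 1919 * 100
Coverage = 68.42%

68.42%


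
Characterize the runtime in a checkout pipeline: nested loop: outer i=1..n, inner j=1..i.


Reasoning: triangle: n(n+1)/2 ~ n^2/2
Complexity: O(n^2)

O(n^2)


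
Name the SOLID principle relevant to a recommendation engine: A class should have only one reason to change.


This describes the Single Responsibility Principle (SRP)

Single Responsibility Principle (SRP)


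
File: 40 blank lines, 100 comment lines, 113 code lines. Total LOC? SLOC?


Total LOC = blank + comment + code
Total LOC = 40 + 100 + 113 = 253
SLOC (source only) = code = 113

Total LOC: 253, SLOC: 113


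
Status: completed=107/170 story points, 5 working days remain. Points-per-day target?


Formula: Required rate = Remaining points / Days left
Remaining = 170 - 107 = 63 points
Required rate = 63 / 5 = 12.6 points/day

12.6 points/day


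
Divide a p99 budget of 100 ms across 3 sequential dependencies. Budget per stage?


Formula: per_stage = total_budget / stages
per_stage = 100 / 3
per_stage = 33.33 ms

33.33 ms


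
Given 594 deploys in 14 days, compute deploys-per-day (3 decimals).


Formula: deployments per day = releases / days
= 594 / 14
= 42.429 deploys/day
(equivalently, 297.0 deploys/week)

42.429 deploys/day


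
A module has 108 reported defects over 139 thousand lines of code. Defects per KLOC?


Defect density = defects / KLOC
Defect density = 108 / 139
Defect density = 0.777 defects/KLOC

0.777 defects/KLOC


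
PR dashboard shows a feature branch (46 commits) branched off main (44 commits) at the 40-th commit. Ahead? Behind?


Common ancestor: commit #40
feature commits after divergence: 46 - 40 = 6
main commits after divergence: 44 - 40 = 4
feature is 6 commits ahead of main
main is 4 commits ahead of feature

feature ahead: 6, main ahead: 4


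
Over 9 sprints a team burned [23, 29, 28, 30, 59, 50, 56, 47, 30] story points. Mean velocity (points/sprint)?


Formula: Avg velocity = Total points / Number of sprints
Points: [23, 29, 28, 30, 59, 50, 56, 47, 30]
Sum = 23 + 29 + 28 + 30 + 59 + 50 + 56 + 47 + 30 = 352
Avg velocity = 352 / 9 = 39.11 points/sprint

39.11 points/sprint


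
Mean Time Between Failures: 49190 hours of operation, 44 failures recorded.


Formula: MTBF = Total operating time / Number of failures
MTBF = 49190 / 44
MTBF = 1117.95 hours

1117.95 hours


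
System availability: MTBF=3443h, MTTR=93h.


Availability = MTBF / (MTBF + MTTR)
Availability = 3443 / (3443 + 93)
Availability = 3443 / 3536
Availability = 97.3699%

97.3699%


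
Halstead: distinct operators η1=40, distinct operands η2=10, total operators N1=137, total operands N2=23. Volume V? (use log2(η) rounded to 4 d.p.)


Formula: V = N * log2(η), where N = N1 + N2 and η = η1 + η2
η = 40 + 10 = 50
N = 137 + 23 = 160
log2(50) ≈ 5.6439
V = 160 * 5.6439 = 903.02

903.02


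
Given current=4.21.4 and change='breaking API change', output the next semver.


Current: 4.21.4
Change category: 'breaking API change' → major bump
SemVer rule: major bump → increment MAJOR, reset MINOR and PATCH to 0
New: 5.0.0

5.0.0


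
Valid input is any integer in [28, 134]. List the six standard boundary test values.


Range: [28, 134]
Boundaries: just below min, min, min+1, max-1, max, just above max
Values: [27, 28, 29, 133, 134, 135]

[27, 28, 29, 133, 134, 135]


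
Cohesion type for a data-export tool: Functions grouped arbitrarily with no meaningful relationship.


Reasoning: Worst: random grouping
Type: Coincidental cohesion

Coincidental cohesion


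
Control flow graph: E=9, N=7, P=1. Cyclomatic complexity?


Formula: V(G) = E - N + 2P
V(G) = 9 - 7 + 2*1
V(G) = 2 + 2
V(G) = 4

4


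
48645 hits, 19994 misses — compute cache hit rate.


Formula: hit rate = hits / (hits + misses) * 100
hit rate = 48645 / (48645 + 19994) * 100
hit rate = 48645 / 68639 * 100
hit rate = 70.87%

70.87%


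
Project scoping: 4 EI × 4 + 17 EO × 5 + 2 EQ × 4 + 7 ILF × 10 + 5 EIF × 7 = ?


UFP = EI*4 + EO*5 + EQ*4 + ILF*10 + EIF*7
UFP = 4*4 + 17*5 + 2*4 + 7*10 + 5*7
UFP = 16 + 85 + 8 + 70 + 35
UFP = 214

214


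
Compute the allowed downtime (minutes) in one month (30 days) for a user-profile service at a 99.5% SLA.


Formula: allowed downtime = period * (100 - SLA) / 100
Period (month (30 days)) = 43200 minutes
Unavailability fraction = (100 - 99.5) / 100
Allowed downtime = 43200 * (100 - 99.5) / 100
Allowed downtime = 216.0 minutes

216.0 minutes


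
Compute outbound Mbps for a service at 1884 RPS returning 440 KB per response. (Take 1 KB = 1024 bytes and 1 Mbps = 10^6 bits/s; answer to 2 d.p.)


Formula: Mbps = payload_bytes * RPS * 8 / 1e6
Payload per request = 440 KB = 440 * 1024 = 450560 bytes
Total bytes/sec = 450560 * 1884 = 848855040
Total bits/sec = 848855040 * 8 = 6790840320
Mbps = 6790840320 / 1e6 = 6790.84

6790.84 Mbps


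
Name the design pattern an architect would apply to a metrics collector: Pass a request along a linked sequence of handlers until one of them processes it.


This matches the Chain of Responsibility pattern

Chain of Responsibility


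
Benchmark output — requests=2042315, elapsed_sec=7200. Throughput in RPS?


Formula: throughput = requests / seconds
throughput = 2042315 / 7200
throughput = 283.65 requests/second

283.65 requests/second


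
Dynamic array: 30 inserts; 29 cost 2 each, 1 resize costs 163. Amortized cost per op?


Formula: Amortized cost = Total cost / Operations
Total cost = (29 * 2) + (1 * 163)
Total cost = 58 + 163 = 221
Amortized = 221 / 30 = 7.3667

7.3667


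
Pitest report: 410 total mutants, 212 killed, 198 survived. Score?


Mutation score = killed / total * 100
Mutation score = 212 / 410 * 100
Mutation score = 51.71%

51.71%


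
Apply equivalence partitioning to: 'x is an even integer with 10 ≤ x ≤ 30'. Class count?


Constraint: even integers in [10, 30]
Class 1: x < 10 — out-of-range invalid
Class 2: x in [10,30] but odd — wrong type invalid
Class 3: x in [10,30] and even — valid
Class 4: x > 30 — out-of-range invalid
Total equivalence classes: 4

4 equivalence classes
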